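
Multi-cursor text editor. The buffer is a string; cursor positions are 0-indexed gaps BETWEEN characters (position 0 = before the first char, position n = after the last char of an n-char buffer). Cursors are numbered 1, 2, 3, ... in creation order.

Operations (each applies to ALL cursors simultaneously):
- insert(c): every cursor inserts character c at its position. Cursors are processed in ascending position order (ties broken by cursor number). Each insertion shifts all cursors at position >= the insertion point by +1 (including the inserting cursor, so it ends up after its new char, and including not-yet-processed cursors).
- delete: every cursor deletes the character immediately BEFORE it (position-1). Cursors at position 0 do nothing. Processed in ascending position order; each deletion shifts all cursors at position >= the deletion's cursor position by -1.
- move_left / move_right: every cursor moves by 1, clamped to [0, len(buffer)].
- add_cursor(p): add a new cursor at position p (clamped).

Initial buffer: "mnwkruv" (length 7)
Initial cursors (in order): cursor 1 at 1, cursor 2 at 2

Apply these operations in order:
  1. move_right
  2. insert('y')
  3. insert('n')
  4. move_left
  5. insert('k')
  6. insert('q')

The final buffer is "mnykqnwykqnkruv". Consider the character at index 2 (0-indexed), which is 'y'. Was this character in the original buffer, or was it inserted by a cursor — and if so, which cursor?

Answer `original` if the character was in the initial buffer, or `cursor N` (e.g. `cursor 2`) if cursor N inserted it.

After op 1 (move_right): buffer="mnwkruv" (len 7), cursors c1@2 c2@3, authorship .......
After op 2 (insert('y')): buffer="mnywykruv" (len 9), cursors c1@3 c2@5, authorship ..1.2....
After op 3 (insert('n')): buffer="mnynwynkruv" (len 11), cursors c1@4 c2@7, authorship ..11.22....
After op 4 (move_left): buffer="mnynwynkruv" (len 11), cursors c1@3 c2@6, authorship ..11.22....
After op 5 (insert('k')): buffer="mnyknwyknkruv" (len 13), cursors c1@4 c2@8, authorship ..111.222....
After op 6 (insert('q')): buffer="mnykqnwykqnkruv" (len 15), cursors c1@5 c2@10, authorship ..1111.2222....
Authorship (.=original, N=cursor N): . . 1 1 1 1 . 2 2 2 2 . . . .
Index 2: author = 1

Answer: cursor 1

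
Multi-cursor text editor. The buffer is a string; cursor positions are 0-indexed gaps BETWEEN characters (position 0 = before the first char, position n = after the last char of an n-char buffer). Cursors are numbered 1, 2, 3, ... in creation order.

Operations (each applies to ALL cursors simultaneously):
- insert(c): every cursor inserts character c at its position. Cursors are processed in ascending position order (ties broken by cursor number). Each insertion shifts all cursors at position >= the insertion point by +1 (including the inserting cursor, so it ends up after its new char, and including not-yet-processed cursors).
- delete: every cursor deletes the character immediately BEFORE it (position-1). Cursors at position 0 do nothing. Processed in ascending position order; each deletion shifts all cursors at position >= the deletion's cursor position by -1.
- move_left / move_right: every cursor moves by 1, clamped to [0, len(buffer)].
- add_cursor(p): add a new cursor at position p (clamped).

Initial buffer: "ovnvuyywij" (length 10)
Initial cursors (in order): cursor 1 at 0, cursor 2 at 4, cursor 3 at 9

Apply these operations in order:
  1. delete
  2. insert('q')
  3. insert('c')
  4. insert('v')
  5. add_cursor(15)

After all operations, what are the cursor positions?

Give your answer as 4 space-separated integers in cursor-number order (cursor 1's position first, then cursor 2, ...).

Answer: 3 9 16 15

Derivation:
After op 1 (delete): buffer="ovnuyywj" (len 8), cursors c1@0 c2@3 c3@7, authorship ........
After op 2 (insert('q')): buffer="qovnquyywqj" (len 11), cursors c1@1 c2@5 c3@10, authorship 1...2....3.
After op 3 (insert('c')): buffer="qcovnqcuyywqcj" (len 14), cursors c1@2 c2@7 c3@13, authorship 11...22....33.
After op 4 (insert('v')): buffer="qcvovnqcvuyywqcvj" (len 17), cursors c1@3 c2@9 c3@16, authorship 111...222....333.
After op 5 (add_cursor(15)): buffer="qcvovnqcvuyywqcvj" (len 17), cursors c1@3 c2@9 c4@15 c3@16, authorship 111...222....333.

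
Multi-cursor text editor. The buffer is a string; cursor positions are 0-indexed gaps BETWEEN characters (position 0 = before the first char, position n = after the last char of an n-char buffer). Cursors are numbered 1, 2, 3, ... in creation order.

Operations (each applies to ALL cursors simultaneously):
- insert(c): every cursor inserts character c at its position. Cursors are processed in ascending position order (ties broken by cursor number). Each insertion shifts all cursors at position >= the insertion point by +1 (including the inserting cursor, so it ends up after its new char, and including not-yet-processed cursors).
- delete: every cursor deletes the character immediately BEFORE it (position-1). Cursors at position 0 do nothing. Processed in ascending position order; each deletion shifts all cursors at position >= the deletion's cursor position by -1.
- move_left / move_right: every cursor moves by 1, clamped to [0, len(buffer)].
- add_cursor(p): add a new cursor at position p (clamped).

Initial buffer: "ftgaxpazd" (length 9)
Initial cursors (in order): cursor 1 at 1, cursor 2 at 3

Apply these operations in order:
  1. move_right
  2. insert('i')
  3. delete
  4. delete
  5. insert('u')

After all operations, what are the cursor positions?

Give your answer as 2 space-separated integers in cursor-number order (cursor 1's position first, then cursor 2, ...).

After op 1 (move_right): buffer="ftgaxpazd" (len 9), cursors c1@2 c2@4, authorship .........
After op 2 (insert('i')): buffer="ftigaixpazd" (len 11), cursors c1@3 c2@6, authorship ..1..2.....
After op 3 (delete): buffer="ftgaxpazd" (len 9), cursors c1@2 c2@4, authorship .........
After op 4 (delete): buffer="fgxpazd" (len 7), cursors c1@1 c2@2, authorship .......
After op 5 (insert('u')): buffer="fuguxpazd" (len 9), cursors c1@2 c2@4, authorship .1.2.....

Answer: 2 4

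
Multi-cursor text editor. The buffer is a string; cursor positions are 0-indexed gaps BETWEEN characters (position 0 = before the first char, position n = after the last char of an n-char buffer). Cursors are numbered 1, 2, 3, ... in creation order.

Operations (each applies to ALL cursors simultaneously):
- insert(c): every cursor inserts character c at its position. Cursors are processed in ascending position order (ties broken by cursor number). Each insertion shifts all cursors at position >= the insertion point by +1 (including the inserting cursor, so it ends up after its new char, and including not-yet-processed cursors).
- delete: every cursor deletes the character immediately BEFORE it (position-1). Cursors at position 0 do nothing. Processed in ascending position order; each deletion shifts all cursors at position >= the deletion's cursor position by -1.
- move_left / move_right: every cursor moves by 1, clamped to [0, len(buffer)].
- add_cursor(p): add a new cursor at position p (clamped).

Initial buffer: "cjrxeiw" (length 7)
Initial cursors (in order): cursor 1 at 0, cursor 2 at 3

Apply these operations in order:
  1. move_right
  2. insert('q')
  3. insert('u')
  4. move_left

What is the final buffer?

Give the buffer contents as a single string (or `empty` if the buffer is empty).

Answer: cqujrxqueiw

Derivation:
After op 1 (move_right): buffer="cjrxeiw" (len 7), cursors c1@1 c2@4, authorship .......
After op 2 (insert('q')): buffer="cqjrxqeiw" (len 9), cursors c1@2 c2@6, authorship .1...2...
After op 3 (insert('u')): buffer="cqujrxqueiw" (len 11), cursors c1@3 c2@8, authorship .11...22...
After op 4 (move_left): buffer="cqujrxqueiw" (len 11), cursors c1@2 c2@7, authorship .11...22...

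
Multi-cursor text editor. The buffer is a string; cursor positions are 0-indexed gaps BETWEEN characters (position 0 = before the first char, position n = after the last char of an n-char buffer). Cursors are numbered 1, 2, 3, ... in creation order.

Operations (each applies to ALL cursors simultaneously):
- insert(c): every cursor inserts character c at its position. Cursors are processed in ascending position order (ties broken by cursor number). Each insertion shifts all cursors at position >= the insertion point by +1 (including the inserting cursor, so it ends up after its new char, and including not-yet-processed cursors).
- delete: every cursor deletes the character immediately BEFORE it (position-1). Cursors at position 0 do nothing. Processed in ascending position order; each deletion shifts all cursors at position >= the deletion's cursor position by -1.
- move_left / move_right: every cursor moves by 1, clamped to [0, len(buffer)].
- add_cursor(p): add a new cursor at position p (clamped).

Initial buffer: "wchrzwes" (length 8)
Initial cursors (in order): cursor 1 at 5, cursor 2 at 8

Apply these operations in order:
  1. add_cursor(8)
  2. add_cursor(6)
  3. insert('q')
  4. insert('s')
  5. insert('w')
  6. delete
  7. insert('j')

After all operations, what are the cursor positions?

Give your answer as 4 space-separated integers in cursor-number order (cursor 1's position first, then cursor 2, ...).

Answer: 8 20 20 12

Derivation:
After op 1 (add_cursor(8)): buffer="wchrzwes" (len 8), cursors c1@5 c2@8 c3@8, authorship ........
After op 2 (add_cursor(6)): buffer="wchrzwes" (len 8), cursors c1@5 c4@6 c2@8 c3@8, authorship ........
After op 3 (insert('q')): buffer="wchrzqwqesqq" (len 12), cursors c1@6 c4@8 c2@12 c3@12, authorship .....1.4..23
After op 4 (insert('s')): buffer="wchrzqswqsesqqss" (len 16), cursors c1@7 c4@10 c2@16 c3@16, authorship .....11.44..2323
After op 5 (insert('w')): buffer="wchrzqswwqswesqqssww" (len 20), cursors c1@8 c4@12 c2@20 c3@20, authorship .....111.444..232323
After op 6 (delete): buffer="wchrzqswqsesqqss" (len 16), cursors c1@7 c4@10 c2@16 c3@16, authorship .....11.44..2323
After op 7 (insert('j')): buffer="wchrzqsjwqsjesqqssjj" (len 20), cursors c1@8 c4@12 c2@20 c3@20, authorship .....111.444..232323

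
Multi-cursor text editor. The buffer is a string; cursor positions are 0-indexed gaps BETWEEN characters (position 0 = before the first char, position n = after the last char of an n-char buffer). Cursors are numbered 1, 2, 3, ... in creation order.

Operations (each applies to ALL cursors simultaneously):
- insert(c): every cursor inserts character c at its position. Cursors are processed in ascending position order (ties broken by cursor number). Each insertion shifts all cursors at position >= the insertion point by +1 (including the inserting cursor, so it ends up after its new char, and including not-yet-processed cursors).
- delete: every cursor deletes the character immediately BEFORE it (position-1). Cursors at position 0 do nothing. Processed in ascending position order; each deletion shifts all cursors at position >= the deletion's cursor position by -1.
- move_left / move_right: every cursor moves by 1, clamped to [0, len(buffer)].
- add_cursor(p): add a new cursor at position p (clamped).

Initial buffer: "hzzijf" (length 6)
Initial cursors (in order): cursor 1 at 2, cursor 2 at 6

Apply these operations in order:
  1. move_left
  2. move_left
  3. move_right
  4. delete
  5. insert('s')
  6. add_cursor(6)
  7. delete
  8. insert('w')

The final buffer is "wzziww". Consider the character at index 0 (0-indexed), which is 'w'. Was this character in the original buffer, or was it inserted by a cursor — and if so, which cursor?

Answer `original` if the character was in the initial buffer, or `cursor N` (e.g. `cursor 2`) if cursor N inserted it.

Answer: cursor 1

Derivation:
After op 1 (move_left): buffer="hzzijf" (len 6), cursors c1@1 c2@5, authorship ......
After op 2 (move_left): buffer="hzzijf" (len 6), cursors c1@0 c2@4, authorship ......
After op 3 (move_right): buffer="hzzijf" (len 6), cursors c1@1 c2@5, authorship ......
After op 4 (delete): buffer="zzif" (len 4), cursors c1@0 c2@3, authorship ....
After op 5 (insert('s')): buffer="szzisf" (len 6), cursors c1@1 c2@5, authorship 1...2.
After op 6 (add_cursor(6)): buffer="szzisf" (len 6), cursors c1@1 c2@5 c3@6, authorship 1...2.
After op 7 (delete): buffer="zzi" (len 3), cursors c1@0 c2@3 c3@3, authorship ...
After op 8 (insert('w')): buffer="wzziww" (len 6), cursors c1@1 c2@6 c3@6, authorship 1...23
Authorship (.=original, N=cursor N): 1 . . . 2 3
Index 0: author = 1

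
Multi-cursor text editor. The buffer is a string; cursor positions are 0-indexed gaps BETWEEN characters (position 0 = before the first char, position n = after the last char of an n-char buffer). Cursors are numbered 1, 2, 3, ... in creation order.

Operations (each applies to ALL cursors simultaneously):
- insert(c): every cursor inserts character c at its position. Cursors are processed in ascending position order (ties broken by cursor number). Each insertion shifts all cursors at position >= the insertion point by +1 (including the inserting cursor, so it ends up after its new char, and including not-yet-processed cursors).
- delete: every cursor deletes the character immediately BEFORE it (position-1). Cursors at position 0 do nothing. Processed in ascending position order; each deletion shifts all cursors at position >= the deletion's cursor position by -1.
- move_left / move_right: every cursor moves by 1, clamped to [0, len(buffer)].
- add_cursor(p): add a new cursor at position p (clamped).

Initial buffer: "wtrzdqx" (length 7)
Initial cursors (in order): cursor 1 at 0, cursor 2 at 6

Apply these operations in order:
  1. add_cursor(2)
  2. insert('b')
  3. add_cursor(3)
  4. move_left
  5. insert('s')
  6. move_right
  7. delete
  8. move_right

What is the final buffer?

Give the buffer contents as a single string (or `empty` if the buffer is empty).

Answer: swssrzdqsx

Derivation:
After op 1 (add_cursor(2)): buffer="wtrzdqx" (len 7), cursors c1@0 c3@2 c2@6, authorship .......
After op 2 (insert('b')): buffer="bwtbrzdqbx" (len 10), cursors c1@1 c3@4 c2@9, authorship 1..3....2.
After op 3 (add_cursor(3)): buffer="bwtbrzdqbx" (len 10), cursors c1@1 c4@3 c3@4 c2@9, authorship 1..3....2.
After op 4 (move_left): buffer="bwtbrzdqbx" (len 10), cursors c1@0 c4@2 c3@3 c2@8, authorship 1..3....2.
After op 5 (insert('s')): buffer="sbwstsbrzdqsbx" (len 14), cursors c1@1 c4@4 c3@6 c2@12, authorship 11.4.33....22.
After op 6 (move_right): buffer="sbwstsbrzdqsbx" (len 14), cursors c1@2 c4@5 c3@7 c2@13, authorship 11.4.33....22.
After op 7 (delete): buffer="swssrzdqsx" (len 10), cursors c1@1 c4@3 c3@4 c2@9, authorship 1.43....2.
After op 8 (move_right): buffer="swssrzdqsx" (len 10), cursors c1@2 c4@4 c3@5 c2@10, authorship 1.43....2.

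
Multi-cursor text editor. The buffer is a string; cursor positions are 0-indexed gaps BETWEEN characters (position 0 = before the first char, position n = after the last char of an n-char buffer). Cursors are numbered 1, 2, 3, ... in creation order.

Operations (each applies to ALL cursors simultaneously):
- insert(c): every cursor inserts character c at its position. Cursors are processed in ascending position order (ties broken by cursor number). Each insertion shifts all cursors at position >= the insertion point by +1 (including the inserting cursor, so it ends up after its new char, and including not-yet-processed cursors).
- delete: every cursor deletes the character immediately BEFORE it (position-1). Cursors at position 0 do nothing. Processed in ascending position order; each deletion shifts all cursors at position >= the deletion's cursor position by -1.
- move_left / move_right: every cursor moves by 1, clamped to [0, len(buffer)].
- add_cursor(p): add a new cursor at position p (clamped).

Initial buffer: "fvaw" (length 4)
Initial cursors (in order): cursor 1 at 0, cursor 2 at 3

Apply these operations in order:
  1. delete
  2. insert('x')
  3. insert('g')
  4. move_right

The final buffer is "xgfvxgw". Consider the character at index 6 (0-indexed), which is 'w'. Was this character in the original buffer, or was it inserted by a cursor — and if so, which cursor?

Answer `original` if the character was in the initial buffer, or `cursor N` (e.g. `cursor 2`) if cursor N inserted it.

After op 1 (delete): buffer="fvw" (len 3), cursors c1@0 c2@2, authorship ...
After op 2 (insert('x')): buffer="xfvxw" (len 5), cursors c1@1 c2@4, authorship 1..2.
After op 3 (insert('g')): buffer="xgfvxgw" (len 7), cursors c1@2 c2@6, authorship 11..22.
After op 4 (move_right): buffer="xgfvxgw" (len 7), cursors c1@3 c2@7, authorship 11..22.
Authorship (.=original, N=cursor N): 1 1 . . 2 2 .
Index 6: author = original

Answer: original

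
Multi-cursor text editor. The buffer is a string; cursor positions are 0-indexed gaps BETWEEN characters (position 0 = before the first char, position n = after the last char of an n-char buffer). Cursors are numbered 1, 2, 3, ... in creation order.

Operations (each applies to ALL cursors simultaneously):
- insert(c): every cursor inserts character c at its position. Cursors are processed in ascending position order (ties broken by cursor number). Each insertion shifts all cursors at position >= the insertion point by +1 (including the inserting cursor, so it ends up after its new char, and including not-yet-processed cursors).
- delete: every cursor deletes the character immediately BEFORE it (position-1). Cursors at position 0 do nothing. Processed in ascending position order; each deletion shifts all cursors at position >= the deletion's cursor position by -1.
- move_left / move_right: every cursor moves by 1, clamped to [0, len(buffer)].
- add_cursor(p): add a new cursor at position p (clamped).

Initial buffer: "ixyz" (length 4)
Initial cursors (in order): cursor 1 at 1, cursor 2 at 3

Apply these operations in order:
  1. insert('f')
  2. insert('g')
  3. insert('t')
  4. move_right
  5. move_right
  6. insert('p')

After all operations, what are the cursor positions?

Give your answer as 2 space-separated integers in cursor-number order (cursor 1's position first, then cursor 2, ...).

Answer: 7 12

Derivation:
After op 1 (insert('f')): buffer="ifxyfz" (len 6), cursors c1@2 c2@5, authorship .1..2.
After op 2 (insert('g')): buffer="ifgxyfgz" (len 8), cursors c1@3 c2@7, authorship .11..22.
After op 3 (insert('t')): buffer="ifgtxyfgtz" (len 10), cursors c1@4 c2@9, authorship .111..222.
After op 4 (move_right): buffer="ifgtxyfgtz" (len 10), cursors c1@5 c2@10, authorship .111..222.
After op 5 (move_right): buffer="ifgtxyfgtz" (len 10), cursors c1@6 c2@10, authorship .111..222.
After op 6 (insert('p')): buffer="ifgtxypfgtzp" (len 12), cursors c1@7 c2@12, authorship .111..1222.2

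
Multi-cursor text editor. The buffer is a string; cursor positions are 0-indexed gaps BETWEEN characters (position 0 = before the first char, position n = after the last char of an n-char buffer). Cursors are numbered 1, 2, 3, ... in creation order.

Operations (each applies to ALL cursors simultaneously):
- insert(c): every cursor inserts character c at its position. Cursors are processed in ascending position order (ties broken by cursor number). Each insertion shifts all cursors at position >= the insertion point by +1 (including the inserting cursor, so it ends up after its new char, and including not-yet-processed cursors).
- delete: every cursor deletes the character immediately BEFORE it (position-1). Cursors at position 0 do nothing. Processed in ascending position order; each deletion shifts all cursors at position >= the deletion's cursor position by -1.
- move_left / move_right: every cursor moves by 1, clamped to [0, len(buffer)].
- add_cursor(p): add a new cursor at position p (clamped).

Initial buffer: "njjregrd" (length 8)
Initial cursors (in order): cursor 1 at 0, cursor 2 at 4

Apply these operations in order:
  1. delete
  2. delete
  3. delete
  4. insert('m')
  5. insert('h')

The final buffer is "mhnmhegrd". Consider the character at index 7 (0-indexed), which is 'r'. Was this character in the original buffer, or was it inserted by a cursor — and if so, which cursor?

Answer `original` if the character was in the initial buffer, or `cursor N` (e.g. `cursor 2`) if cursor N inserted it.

Answer: original

Derivation:
After op 1 (delete): buffer="njjegrd" (len 7), cursors c1@0 c2@3, authorship .......
After op 2 (delete): buffer="njegrd" (len 6), cursors c1@0 c2@2, authorship ......
After op 3 (delete): buffer="negrd" (len 5), cursors c1@0 c2@1, authorship .....
After op 4 (insert('m')): buffer="mnmegrd" (len 7), cursors c1@1 c2@3, authorship 1.2....
After op 5 (insert('h')): buffer="mhnmhegrd" (len 9), cursors c1@2 c2@5, authorship 11.22....
Authorship (.=original, N=cursor N): 1 1 . 2 2 . . . .
Index 7: author = original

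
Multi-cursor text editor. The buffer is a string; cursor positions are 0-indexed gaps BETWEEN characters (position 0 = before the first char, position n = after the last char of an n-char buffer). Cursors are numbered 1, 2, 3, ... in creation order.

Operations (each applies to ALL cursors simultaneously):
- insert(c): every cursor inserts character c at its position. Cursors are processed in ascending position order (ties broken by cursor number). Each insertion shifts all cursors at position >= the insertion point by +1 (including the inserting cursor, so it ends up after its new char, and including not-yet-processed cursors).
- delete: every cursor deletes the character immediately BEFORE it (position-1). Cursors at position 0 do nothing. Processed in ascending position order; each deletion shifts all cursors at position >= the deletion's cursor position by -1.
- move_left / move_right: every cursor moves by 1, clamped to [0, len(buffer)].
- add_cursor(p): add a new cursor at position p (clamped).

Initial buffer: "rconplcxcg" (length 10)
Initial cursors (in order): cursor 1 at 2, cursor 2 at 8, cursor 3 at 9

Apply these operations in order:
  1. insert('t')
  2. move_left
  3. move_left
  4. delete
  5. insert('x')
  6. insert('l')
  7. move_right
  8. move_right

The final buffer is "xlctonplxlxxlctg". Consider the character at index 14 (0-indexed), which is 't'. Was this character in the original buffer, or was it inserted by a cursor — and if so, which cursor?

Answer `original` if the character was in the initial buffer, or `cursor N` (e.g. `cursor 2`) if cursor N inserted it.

Answer: cursor 3

Derivation:
After op 1 (insert('t')): buffer="rctonplcxtctg" (len 13), cursors c1@3 c2@10 c3@12, authorship ..1......2.3.
After op 2 (move_left): buffer="rctonplcxtctg" (len 13), cursors c1@2 c2@9 c3@11, authorship ..1......2.3.
After op 3 (move_left): buffer="rctonplcxtctg" (len 13), cursors c1@1 c2@8 c3@10, authorship ..1......2.3.
After op 4 (delete): buffer="ctonplxctg" (len 10), cursors c1@0 c2@6 c3@7, authorship .1......3.
After op 5 (insert('x')): buffer="xctonplxxxctg" (len 13), cursors c1@1 c2@8 c3@10, authorship 1.1....2.3.3.
After op 6 (insert('l')): buffer="xlctonplxlxxlctg" (len 16), cursors c1@2 c2@10 c3@13, authorship 11.1....22.33.3.
After op 7 (move_right): buffer="xlctonplxlxxlctg" (len 16), cursors c1@3 c2@11 c3@14, authorship 11.1....22.33.3.
After op 8 (move_right): buffer="xlctonplxlxxlctg" (len 16), cursors c1@4 c2@12 c3@15, authorship 11.1....22.33.3.
Authorship (.=original, N=cursor N): 1 1 . 1 . . . . 2 2 . 3 3 . 3 .
Index 14: author = 3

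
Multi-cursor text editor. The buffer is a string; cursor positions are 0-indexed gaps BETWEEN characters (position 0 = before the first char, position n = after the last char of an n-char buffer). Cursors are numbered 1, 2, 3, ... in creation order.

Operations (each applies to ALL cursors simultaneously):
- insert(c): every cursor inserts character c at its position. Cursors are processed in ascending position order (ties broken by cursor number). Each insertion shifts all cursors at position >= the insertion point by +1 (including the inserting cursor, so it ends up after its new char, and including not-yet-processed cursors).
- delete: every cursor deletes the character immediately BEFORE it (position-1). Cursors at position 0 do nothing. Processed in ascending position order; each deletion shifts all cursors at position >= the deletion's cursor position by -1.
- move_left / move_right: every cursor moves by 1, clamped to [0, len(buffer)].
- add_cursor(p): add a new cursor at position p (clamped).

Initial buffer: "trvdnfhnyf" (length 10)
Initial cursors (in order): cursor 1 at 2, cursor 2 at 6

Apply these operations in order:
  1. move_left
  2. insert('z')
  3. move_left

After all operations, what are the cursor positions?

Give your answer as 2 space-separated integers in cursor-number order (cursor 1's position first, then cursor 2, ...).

After op 1 (move_left): buffer="trvdnfhnyf" (len 10), cursors c1@1 c2@5, authorship ..........
After op 2 (insert('z')): buffer="tzrvdnzfhnyf" (len 12), cursors c1@2 c2@7, authorship .1....2.....
After op 3 (move_left): buffer="tzrvdnzfhnyf" (len 12), cursors c1@1 c2@6, authorship .1....2.....

Answer: 1 6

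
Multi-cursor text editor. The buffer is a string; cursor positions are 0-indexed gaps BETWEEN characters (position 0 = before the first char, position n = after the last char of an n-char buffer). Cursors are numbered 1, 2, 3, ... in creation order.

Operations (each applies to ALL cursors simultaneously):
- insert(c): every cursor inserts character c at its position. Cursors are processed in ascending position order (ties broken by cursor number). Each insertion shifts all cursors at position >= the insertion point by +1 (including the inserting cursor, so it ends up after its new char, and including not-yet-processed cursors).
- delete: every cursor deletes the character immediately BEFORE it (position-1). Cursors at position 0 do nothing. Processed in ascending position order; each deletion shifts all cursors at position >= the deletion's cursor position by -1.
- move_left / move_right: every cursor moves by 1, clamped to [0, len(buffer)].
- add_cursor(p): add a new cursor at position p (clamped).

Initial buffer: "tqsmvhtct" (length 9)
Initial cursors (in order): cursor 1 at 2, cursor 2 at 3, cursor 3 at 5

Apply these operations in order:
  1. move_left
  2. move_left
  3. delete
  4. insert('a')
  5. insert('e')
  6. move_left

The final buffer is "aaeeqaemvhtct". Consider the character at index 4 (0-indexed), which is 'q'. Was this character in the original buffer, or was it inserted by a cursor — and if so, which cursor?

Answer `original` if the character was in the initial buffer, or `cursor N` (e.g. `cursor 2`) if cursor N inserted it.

Answer: original

Derivation:
After op 1 (move_left): buffer="tqsmvhtct" (len 9), cursors c1@1 c2@2 c3@4, authorship .........
After op 2 (move_left): buffer="tqsmvhtct" (len 9), cursors c1@0 c2@1 c3@3, authorship .........
After op 3 (delete): buffer="qmvhtct" (len 7), cursors c1@0 c2@0 c3@1, authorship .......
After op 4 (insert('a')): buffer="aaqamvhtct" (len 10), cursors c1@2 c2@2 c3@4, authorship 12.3......
After op 5 (insert('e')): buffer="aaeeqaemvhtct" (len 13), cursors c1@4 c2@4 c3@7, authorship 1212.33......
After op 6 (move_left): buffer="aaeeqaemvhtct" (len 13), cursors c1@3 c2@3 c3@6, authorship 1212.33......
Authorship (.=original, N=cursor N): 1 2 1 2 . 3 3 . . . . . .
Index 4: author = original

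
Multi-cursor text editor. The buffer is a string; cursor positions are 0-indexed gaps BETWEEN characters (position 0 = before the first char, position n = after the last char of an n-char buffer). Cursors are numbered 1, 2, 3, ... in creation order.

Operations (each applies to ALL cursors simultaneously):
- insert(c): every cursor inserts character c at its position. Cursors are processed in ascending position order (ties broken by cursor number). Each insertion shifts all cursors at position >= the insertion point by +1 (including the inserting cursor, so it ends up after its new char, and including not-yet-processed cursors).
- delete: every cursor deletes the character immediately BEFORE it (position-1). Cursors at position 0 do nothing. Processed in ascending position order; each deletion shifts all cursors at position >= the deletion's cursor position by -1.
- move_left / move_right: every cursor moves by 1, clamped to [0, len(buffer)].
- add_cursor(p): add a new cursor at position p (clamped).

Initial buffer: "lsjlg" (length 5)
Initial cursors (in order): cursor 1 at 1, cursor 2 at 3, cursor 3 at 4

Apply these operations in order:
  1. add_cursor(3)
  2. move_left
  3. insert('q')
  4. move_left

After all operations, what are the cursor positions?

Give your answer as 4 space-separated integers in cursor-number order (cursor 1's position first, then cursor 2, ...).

After op 1 (add_cursor(3)): buffer="lsjlg" (len 5), cursors c1@1 c2@3 c4@3 c3@4, authorship .....
After op 2 (move_left): buffer="lsjlg" (len 5), cursors c1@0 c2@2 c4@2 c3@3, authorship .....
After op 3 (insert('q')): buffer="qlsqqjqlg" (len 9), cursors c1@1 c2@5 c4@5 c3@7, authorship 1..24.3..
After op 4 (move_left): buffer="qlsqqjqlg" (len 9), cursors c1@0 c2@4 c4@4 c3@6, authorship 1..24.3..

Answer: 0 4 6 4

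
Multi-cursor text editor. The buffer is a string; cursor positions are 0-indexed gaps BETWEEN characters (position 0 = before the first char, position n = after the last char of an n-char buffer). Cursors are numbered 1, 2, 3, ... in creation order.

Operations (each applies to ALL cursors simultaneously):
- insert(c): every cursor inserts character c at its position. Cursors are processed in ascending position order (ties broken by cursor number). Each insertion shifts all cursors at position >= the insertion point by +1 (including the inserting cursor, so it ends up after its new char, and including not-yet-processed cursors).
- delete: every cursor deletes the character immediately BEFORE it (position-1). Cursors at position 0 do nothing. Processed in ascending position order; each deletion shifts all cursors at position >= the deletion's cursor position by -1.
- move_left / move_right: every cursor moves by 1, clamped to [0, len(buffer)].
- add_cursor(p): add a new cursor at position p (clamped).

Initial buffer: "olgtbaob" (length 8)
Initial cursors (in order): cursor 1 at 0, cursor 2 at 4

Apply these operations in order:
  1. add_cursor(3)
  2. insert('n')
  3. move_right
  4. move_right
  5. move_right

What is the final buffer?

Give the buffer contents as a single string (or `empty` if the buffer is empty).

Answer: nolgntnbaob

Derivation:
After op 1 (add_cursor(3)): buffer="olgtbaob" (len 8), cursors c1@0 c3@3 c2@4, authorship ........
After op 2 (insert('n')): buffer="nolgntnbaob" (len 11), cursors c1@1 c3@5 c2@7, authorship 1...3.2....
After op 3 (move_right): buffer="nolgntnbaob" (len 11), cursors c1@2 c3@6 c2@8, authorship 1...3.2....
After op 4 (move_right): buffer="nolgntnbaob" (len 11), cursors c1@3 c3@7 c2@9, authorship 1...3.2....
After op 5 (move_right): buffer="nolgntnbaob" (len 11), cursors c1@4 c3@8 c2@10, authorship 1...3.2....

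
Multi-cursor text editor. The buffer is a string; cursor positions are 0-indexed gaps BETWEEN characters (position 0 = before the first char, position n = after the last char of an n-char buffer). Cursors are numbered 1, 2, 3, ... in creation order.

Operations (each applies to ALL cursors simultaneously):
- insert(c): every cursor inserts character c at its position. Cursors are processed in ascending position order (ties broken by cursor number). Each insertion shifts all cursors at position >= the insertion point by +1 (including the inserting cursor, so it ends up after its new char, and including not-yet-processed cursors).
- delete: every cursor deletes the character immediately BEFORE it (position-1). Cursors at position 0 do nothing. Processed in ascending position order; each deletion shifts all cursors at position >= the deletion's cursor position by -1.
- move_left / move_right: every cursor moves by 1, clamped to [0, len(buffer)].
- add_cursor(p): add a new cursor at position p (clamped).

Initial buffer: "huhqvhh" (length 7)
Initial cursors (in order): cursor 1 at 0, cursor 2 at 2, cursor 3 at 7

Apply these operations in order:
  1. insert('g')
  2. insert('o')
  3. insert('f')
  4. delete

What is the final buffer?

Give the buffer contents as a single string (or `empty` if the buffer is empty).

After op 1 (insert('g')): buffer="ghughqvhhg" (len 10), cursors c1@1 c2@4 c3@10, authorship 1..2.....3
After op 2 (insert('o')): buffer="gohugohqvhhgo" (len 13), cursors c1@2 c2@6 c3@13, authorship 11..22.....33
After op 3 (insert('f')): buffer="gofhugofhqvhhgof" (len 16), cursors c1@3 c2@8 c3@16, authorship 111..222.....333
After op 4 (delete): buffer="gohugohqvhhgo" (len 13), cursors c1@2 c2@6 c3@13, authorship 11..22.....33

Answer: gohugohqvhhgo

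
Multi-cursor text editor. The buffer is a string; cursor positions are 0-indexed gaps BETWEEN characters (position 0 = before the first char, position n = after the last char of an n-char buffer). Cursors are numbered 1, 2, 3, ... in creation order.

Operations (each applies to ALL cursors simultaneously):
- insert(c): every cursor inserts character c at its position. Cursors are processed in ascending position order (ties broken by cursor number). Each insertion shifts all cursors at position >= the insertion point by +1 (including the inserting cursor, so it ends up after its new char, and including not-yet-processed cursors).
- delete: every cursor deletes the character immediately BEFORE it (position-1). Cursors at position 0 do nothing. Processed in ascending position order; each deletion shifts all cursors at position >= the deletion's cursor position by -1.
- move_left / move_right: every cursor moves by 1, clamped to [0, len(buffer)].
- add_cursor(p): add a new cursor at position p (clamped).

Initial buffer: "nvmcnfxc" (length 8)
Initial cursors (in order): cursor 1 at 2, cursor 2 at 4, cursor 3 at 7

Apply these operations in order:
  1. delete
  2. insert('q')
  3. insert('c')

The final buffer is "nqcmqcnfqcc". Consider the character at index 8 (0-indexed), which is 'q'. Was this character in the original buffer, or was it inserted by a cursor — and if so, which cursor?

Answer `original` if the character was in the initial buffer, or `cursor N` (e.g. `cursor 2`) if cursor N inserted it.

Answer: cursor 3

Derivation:
After op 1 (delete): buffer="nmnfc" (len 5), cursors c1@1 c2@2 c3@4, authorship .....
After op 2 (insert('q')): buffer="nqmqnfqc" (len 8), cursors c1@2 c2@4 c3@7, authorship .1.2..3.
After op 3 (insert('c')): buffer="nqcmqcnfqcc" (len 11), cursors c1@3 c2@6 c3@10, authorship .11.22..33.
Authorship (.=original, N=cursor N): . 1 1 . 2 2 . . 3 3 .
Index 8: author = 3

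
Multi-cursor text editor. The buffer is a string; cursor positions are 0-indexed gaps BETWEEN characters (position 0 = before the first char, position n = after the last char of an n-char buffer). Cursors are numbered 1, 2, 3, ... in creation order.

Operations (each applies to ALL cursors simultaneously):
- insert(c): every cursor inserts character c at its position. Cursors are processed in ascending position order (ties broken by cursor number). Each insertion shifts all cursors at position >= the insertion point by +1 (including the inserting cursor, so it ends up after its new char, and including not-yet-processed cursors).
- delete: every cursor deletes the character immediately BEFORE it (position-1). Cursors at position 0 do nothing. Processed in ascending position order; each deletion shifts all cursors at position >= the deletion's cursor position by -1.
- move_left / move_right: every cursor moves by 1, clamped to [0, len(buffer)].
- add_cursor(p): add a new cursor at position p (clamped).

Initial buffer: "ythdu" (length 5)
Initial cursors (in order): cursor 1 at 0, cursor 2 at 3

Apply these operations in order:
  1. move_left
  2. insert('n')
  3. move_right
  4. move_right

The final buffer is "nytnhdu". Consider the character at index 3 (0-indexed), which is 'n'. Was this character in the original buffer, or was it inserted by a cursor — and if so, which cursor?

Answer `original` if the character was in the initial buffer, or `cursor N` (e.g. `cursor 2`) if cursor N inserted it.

After op 1 (move_left): buffer="ythdu" (len 5), cursors c1@0 c2@2, authorship .....
After op 2 (insert('n')): buffer="nytnhdu" (len 7), cursors c1@1 c2@4, authorship 1..2...
After op 3 (move_right): buffer="nytnhdu" (len 7), cursors c1@2 c2@5, authorship 1..2...
After op 4 (move_right): buffer="nytnhdu" (len 7), cursors c1@3 c2@6, authorship 1..2...
Authorship (.=original, N=cursor N): 1 . . 2 . . .
Index 3: author = 2

Answer: cursor 2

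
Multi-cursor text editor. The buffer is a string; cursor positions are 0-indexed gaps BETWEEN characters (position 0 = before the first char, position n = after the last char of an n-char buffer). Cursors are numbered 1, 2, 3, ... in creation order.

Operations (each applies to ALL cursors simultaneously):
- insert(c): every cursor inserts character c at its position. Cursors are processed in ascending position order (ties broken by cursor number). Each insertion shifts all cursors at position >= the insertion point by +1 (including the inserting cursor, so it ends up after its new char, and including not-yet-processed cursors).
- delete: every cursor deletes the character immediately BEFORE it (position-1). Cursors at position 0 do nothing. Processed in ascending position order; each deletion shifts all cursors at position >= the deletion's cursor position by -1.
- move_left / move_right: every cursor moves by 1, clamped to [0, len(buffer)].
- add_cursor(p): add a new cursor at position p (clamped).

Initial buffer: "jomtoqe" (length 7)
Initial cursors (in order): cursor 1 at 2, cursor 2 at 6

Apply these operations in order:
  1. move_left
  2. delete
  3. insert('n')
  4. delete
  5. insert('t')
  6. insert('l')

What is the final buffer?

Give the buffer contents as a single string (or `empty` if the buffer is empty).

Answer: tlomttlqe

Derivation:
After op 1 (move_left): buffer="jomtoqe" (len 7), cursors c1@1 c2@5, authorship .......
After op 2 (delete): buffer="omtqe" (len 5), cursors c1@0 c2@3, authorship .....
After op 3 (insert('n')): buffer="nomtnqe" (len 7), cursors c1@1 c2@5, authorship 1...2..
After op 4 (delete): buffer="omtqe" (len 5), cursors c1@0 c2@3, authorship .....
After op 5 (insert('t')): buffer="tomttqe" (len 7), cursors c1@1 c2@5, authorship 1...2..
After op 6 (insert('l')): buffer="tlomttlqe" (len 9), cursors c1@2 c2@7, authorship 11...22..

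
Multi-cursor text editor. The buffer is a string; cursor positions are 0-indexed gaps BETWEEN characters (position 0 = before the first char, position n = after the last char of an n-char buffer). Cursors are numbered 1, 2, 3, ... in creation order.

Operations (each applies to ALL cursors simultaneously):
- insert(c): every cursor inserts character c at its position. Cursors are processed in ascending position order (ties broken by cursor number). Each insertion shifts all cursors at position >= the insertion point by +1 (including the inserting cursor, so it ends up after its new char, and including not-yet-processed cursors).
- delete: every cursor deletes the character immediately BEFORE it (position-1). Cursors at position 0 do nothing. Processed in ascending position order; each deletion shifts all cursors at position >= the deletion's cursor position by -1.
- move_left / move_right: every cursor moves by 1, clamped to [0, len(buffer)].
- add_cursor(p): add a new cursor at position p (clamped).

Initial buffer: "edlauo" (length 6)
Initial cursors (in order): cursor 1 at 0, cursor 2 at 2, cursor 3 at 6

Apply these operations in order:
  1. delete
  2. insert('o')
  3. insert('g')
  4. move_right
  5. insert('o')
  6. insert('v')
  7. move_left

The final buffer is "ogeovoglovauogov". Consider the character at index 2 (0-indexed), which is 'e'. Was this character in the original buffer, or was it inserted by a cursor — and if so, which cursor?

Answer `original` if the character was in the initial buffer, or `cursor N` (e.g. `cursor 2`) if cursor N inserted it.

Answer: original

Derivation:
After op 1 (delete): buffer="elau" (len 4), cursors c1@0 c2@1 c3@4, authorship ....
After op 2 (insert('o')): buffer="oeolauo" (len 7), cursors c1@1 c2@3 c3@7, authorship 1.2...3
After op 3 (insert('g')): buffer="ogeoglauog" (len 10), cursors c1@2 c2@5 c3@10, authorship 11.22...33
After op 4 (move_right): buffer="ogeoglauog" (len 10), cursors c1@3 c2@6 c3@10, authorship 11.22...33
After op 5 (insert('o')): buffer="ogeoogloauogo" (len 13), cursors c1@4 c2@8 c3@13, authorship 11.122.2..333
After op 6 (insert('v')): buffer="ogeovoglovauogov" (len 16), cursors c1@5 c2@10 c3@16, authorship 11.1122.22..3333
After op 7 (move_left): buffer="ogeovoglovauogov" (len 16), cursors c1@4 c2@9 c3@15, authorship 11.1122.22..3333
Authorship (.=original, N=cursor N): 1 1 . 1 1 2 2 . 2 2 . . 3 3 3 3
Index 2: author = original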